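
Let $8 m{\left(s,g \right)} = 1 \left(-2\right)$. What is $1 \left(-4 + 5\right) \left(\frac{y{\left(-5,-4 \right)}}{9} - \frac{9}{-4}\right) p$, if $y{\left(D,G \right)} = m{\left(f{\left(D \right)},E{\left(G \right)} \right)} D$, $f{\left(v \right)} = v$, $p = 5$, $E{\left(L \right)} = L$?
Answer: $\frac{215}{18} \approx 11.944$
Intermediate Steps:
$m{\left(s,g \right)} = - \frac{1}{4}$ ($m{\left(s,g \right)} = \frac{1 \left(-2\right)}{8} = \frac{1}{8} \left(-2\right) = - \frac{1}{4}$)
$y{\left(D,G \right)} = - \frac{D}{4}$
$1 \left(-4 + 5\right) \left(\frac{y{\left(-5,-4 \right)}}{9} - \frac{9}{-4}\right) p = 1 \left(-4 + 5\right) \left(\frac{\left(- \frac{1}{4}\right) \left(-5\right)}{9} - \frac{9}{-4}\right) 5 = 1 \cdot 1 \left(\frac{5}{4} \cdot \frac{1}{9} - - \frac{9}{4}\right) 5 = 1 \left(\frac{5}{36} + \frac{9}{4}\right) 5 = 1 \cdot \frac{43}{18} \cdot 5 = \frac{43}{18} \cdot 5 = \frac{215}{18}$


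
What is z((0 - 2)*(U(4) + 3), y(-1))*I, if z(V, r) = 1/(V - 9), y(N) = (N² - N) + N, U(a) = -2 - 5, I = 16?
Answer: -16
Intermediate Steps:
U(a) = -7
y(N) = N²
z(V, r) = 1/(-9 + V)
z((0 - 2)*(U(4) + 3), y(-1))*I = 16/(-9 + (0 - 2)*(-7 + 3)) = 16/(-9 - 2*(-4)) = 16/(-9 + 8) = 16/(-1) = -1*16 = -16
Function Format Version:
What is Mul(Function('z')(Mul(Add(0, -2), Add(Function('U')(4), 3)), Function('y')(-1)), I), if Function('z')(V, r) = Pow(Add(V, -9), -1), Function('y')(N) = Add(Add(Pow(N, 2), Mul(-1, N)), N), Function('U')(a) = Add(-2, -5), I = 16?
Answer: -16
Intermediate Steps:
Function('U')(a) = -7
Function('y')(N) = Pow(N, 2)
Function('z')(V, r) = Pow(Add(-9, V), -1)
Mul(Function('z')(Mul(Add(0, -2), Add(Function('U')(4), 3)), Function('y')(-1)), I) = Mul(Pow(Add(-9, Mul(Add(0, -2), Add(-7, 3))), -1), 16) = Mul(Pow(Add(-9, Mul(-2, -4)), -1), 16) = Mul(Pow(Add(-9, 8), -1), 16) = Mul(Pow(-1, -1), 16) = Mul(-1, 16) = -16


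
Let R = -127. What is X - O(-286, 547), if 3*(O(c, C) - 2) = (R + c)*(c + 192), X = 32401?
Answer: 58375/3 ≈ 19458.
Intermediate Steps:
O(c, C) = 2 + (-127 + c)*(192 + c)/3 (O(c, C) = 2 + ((-127 + c)*(c + 192))/3 = 2 + ((-127 + c)*(192 + c))/3 = 2 + (-127 + c)*(192 + c)/3)
X - O(-286, 547) = 32401 - (-8126 + (⅓)*(-286)² + (65/3)*(-286)) = 32401 - (-8126 + (⅓)*81796 - 18590/3) = 32401 - (-8126 + 81796/3 - 18590/3) = 32401 - 1*38828/3 = 32401 - 38828/3 = 58375/3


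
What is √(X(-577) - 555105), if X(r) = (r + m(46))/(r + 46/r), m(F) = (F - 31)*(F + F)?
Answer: I*√2461838018853214/66595 ≈ 745.05*I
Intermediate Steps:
m(F) = 2*F*(-31 + F) (m(F) = (-31 + F)*(2*F) = 2*F*(-31 + F))
X(r) = (1380 + r)/(r + 46/r) (X(r) = (r + 2*46*(-31 + 46))/(r + 46/r) = (r + 2*46*15)/(r + 46/r) = (r + 1380)/(r + 46/r) = (1380 + r)/(r + 46/r))
√(X(-577) - 555105) = √(-577*(1380 - 577)/(46 + (-577)²) - 555105) = √(-577*803/(46 + 332929) - 555105) = √(-577*803/332975 - 555105) = √(-577*1/332975*803 - 555105) = √(-463331/332975 - 555105) = √(-184836550706/332975) = I*√2461838018853214/66595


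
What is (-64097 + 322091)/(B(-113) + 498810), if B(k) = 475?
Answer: 257994/499285 ≈ 0.51673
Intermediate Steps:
(-64097 + 322091)/(B(-113) + 498810) = (-64097 + 322091)/(475 + 498810) = 257994/499285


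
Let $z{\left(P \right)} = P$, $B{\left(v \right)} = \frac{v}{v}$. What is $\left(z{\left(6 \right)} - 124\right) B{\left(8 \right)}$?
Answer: $-118$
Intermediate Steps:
$B{\left(v \right)} = 1$
$\left(z{\left(6 \right)} - 124\right) B{\left(8 \right)} = \left(6 - 124\right) 1 = \left(-118\right) 1 = -118$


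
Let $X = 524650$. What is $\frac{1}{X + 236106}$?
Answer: $\frac{1}{760756} \approx 1.3145 \cdot 10^{-6}$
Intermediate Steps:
$\frac{1}{X + 236106} = \frac{1}{524650 + 236106} = \frac{1}{760756}$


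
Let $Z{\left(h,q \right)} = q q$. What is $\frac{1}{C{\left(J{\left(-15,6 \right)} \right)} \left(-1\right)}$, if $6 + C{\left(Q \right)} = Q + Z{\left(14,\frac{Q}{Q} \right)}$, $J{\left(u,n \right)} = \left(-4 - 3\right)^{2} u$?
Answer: $\frac{1}{740} \approx 0.0013514$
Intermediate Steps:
$Z{\left(h,q \right)} = q^{2}$
$J{\left(u,n \right)} = 49 u$ ($J{\left(u,n \right)} = \left(-7\right)^{2} u = 49 u$)
$C{\left(Q \right)} = -5 + Q$ ($C{\left(Q \right)} = -6 + \left(Q + \left(\frac{Q}{Q}\right)^{2}\right) = -6 + \left(Q + 1^{2}\right) = -6 + \left(Q + 1\right) = -6 + \left(1 + Q\right) = -5 + Q$)
$\frac{1}{C{\left(J{\left(-15,6 \right)} \right)} \left(-1\right)} = \frac{1}{\left(-5 + 49 \left(-15\right)\right) \left(-1\right)} = \frac{1}{\left(-5 - 735\right) \left(-1\right)} = \frac{1}{\left(-740\right) \left(-1\right)} = \frac{1}{740}$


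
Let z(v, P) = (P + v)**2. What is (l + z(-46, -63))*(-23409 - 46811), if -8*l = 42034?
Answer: -465330385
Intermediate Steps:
l = -21017/4 (l = -1/8*42034 = -21017/4 ≈ -5254.3)
(l + z(-46, -63))*(-23409 - 46811) = (-21017/4 + (-63 - 46)**2)*(-23409 - 46811) = (-21017/4 + (-109)**2)*(-70220) = (-21017/4 + 11881)*(-70220) = (26507/4)*(-70220) = -465330385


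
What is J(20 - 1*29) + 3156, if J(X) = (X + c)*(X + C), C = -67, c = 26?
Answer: 1864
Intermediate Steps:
J(X) = (-67 + X)*(26 + X) (J(X) = (X + 26)*(X - 67) = (26 + X)*(-67 + X) = (-67 + X)*(26 + X))
J(20 - 1*29) + 3156 = (-1742 + (20 - 1*29)² - 41*(20 - 1*29)) + 3156 = (-1742 + (20 - 29)² - 41*(20 - 29)) + 3156 = (-1742 + (-9)² - 41*(-9)) + 3156 = (-1742 + 81 + 369) + 3156 = -1292 + 3156 = 1864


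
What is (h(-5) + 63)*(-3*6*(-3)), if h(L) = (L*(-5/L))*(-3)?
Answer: 4212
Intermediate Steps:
h(L) = 15 (h(L) = -5*(-3) = 15)
(h(-5) + 63)*(-3*6*(-3)) = (15 + 63)*(-3*6*(-3)) = 78*(-18*(-3)) = 78*54 = 4212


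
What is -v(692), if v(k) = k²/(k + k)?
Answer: -346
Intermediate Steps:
v(k) = k/2 (v(k) = k²/((2*k)) = (1/(2*k))*k² = k/2)
-v(692) = -692/2 = -1*346 = -346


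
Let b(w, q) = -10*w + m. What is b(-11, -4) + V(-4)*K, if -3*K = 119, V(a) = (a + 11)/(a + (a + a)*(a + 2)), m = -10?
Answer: 2767/36 ≈ 76.861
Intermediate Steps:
V(a) = (11 + a)/(a + 2*a*(2 + a)) (V(a) = (11 + a)/(a + (2*a)*(2 + a)) = (11 + a)/(a + 2*a*(2 + a)))
b(w, q) = -10 - 10*w (b(w, q) = -10*w - 10 = -10 - 10*w)
K = -119/3 (K = -⅓*119 = -119/3 ≈ -39.667)
b(-11, -4) + V(-4)*K = (-10 - 10*(-11)) + ((11 - 4)/((-4)*(5 + 2*(-4))))*(-119/3) = (-10 + 110) - ¼*7/(5 - 8)*(-119/3) = 100 - ¼*7/(-3)*(-119/3) = 100 - ¼*(-⅓)*7*(-119/3) = 100 + (7/12)*(-119/3) = 100 - 833/36 = 2767/36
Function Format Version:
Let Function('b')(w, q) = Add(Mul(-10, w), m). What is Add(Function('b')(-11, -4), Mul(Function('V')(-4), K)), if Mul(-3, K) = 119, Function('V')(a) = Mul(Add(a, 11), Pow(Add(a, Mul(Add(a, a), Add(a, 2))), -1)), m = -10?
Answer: Rational(2767, 36) ≈ 76.861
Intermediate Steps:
Function('V')(a) = Mul(Pow(Add(a, Mul(2, a, Add(2, a))), -1), Add(11, a)) (Function('V')(a) = Mul(Add(11, a), Pow(Add(a, Mul(Mul(2, a), Add(2, a))), -1)) = Mul(Add(11, a), Pow(Add(a, Mul(2, a, Add(2, a))), -1)) = Mul(Pow(Add(a, Mul(2, a, Add(2, a))), -1), Add(11, a)))
Function('b')(w, q) = Add(-10, Mul(-10, w)) (Function('b')(w, q) = Add(Mul(-10, w), -10) = Add(-10, Mul(-10, w)))
K = Rational(-119, 3) (K = Mul(Rational(-1, 3), 119) = Rational(-119, 3) ≈ -39.667)
Add(Function('b')(-11, -4), Mul(Function('V')(-4), K)) = Add(Add(-10, Mul(-10, -11)), Mul(Mul(Pow(-4, -1), Pow(Add(5, Mul(2, -4)), -1), Add(11, -4)), Rational(-119, 3))) = Add(Add(-10, 110), Mul(Mul(Rational(-1, 4), Pow(Add(5, -8), -1), 7), Rational(-119, 3))) = Add(100, Mul(Mul(Rational(-1, 4), Pow(-3, -1), 7), Rational(-119, 3))) = Add(100, Mul(Mul(Rational(-1, 4), Rational(-1, 3), 7), Rational(-119, 3))) = Add(100, Mul(Rational(7, 12), Rational(-119, 3))) = Add(100, Rational(-833, 36)) = Rational(2767, 36)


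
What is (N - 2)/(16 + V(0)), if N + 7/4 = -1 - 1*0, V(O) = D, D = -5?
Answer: -19/44 ≈ -0.43182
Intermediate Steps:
V(O) = -5
N = -11/4 (N = -7/4 + (-1 - 1*0) = -7/4 + (-1 + 0) = -7/4 - 1 = -11/4 ≈ -2.7500)
(N - 2)/(16 + V(0)) = (-11/4 - 2)/(16 - 5) = -19/4/11 = (1/11)*(-19/4) = -19/44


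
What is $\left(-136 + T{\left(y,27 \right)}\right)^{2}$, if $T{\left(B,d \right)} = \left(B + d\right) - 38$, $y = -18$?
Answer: $27225$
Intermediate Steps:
$T{\left(B,d \right)} = -38 + B + d$
$\left(-136 + T{\left(y,27 \right)}\right)^{2} = \left(-136 - 29\right)^{2} = \left(-165\right)^{2} = 27225$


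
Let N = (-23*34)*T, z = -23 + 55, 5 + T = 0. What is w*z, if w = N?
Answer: 125120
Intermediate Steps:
T = -5 (T = -5 + 0 = -5)
z = 32
N = 3910 (N = -23*34*(-5) = -782*(-5) = 3910)
w = 3910
w*z = 3910*32 = 125120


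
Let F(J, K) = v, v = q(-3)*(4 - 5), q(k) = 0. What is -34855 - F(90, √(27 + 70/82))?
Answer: -34855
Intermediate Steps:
v = 0 (v = 0*(4 - 5) = 0*(-1) = 0)
F(J, K) = 0
-34855 - F(90, √(27 + 70/82)) = -34855 - 1*0 = -34855 + 0 = -34855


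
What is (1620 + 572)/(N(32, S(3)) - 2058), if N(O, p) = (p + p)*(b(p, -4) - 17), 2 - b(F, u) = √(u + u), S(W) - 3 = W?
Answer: -408808/417483 + 4384*I*√2/417483 ≈ -0.97922 + 0.014851*I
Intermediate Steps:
S(W) = 3 + W
b(F, u) = 2 - √2*√u (b(F, u) = 2 - √(u + u) = 2 - √(2*u) = 2 - √2*√u)
N(O, p) = 2*p*(-15 - 2*I*√2) (N(O, p) = (p + p)*((2 - √2*√(-4)) - 17) = (2*p)*((2 - √2*2*I) - 17) = (2*p)*((2 - 2*I*√2) - 17) = (2*p)*(-15 - 2*I*√2) = 2*p*(-15 - 2*I*√2))
(1620 + 572)/(N(32, S(3)) - 2058) = (1620 + 572)/(-2*(3 + 3)*(15 + 2*I*√2) - 2058) = 2192/(-2*6*(15 + 2*I*√2) - 2058) = 2192/((-180 - 24*I*√2) - 2058) = 2192/(-2238 - 24*I*√2)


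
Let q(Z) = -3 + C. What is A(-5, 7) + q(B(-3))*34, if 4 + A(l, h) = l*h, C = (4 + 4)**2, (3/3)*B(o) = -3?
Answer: 2035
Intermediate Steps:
B(o) = -3
C = 64 (C = 8**2 = 64)
A(l, h) = -4 + h*l (A(l, h) = -4 + l*h = -4 + h*l)
q(Z) = 61 (q(Z) = -3 + 64 = 61)
A(-5, 7) + q(B(-3))*34 = (-4 + 7*(-5)) + 61*34 = (-4 - 35) + 2074 = -39 + 2074 = 2035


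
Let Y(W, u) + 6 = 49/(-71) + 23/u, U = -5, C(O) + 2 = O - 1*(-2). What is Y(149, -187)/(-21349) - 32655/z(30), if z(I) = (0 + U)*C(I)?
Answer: 617073019701/2834506730 ≈ 217.70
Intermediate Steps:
C(O) = O (C(O) = -2 + (O - 1*(-2)) = -2 + (O + 2) = -2 + (2 + O) = O)
z(I) = -5*I (z(I) = (0 - 5)*I = -5*I)
Y(W, u) = -475/71 + 23/u (Y(W, u) = -6 + (49/(-71) + 23/u) = -6 + (49*(-1/71) + 23/u) = -6 + (-49/71 + 23/u) = -475/71 + 23/u)
Y(149, -187)/(-21349) - 32655/z(30) = (-475/71 + 23/(-187))/(-21349) - 32655/((-5*30)) = (-475/71 + 23*(-1/187))*(-1/21349) - 32655/(-150) = (-475/71 - 23/187)*(-1/21349) - 32655*(-1/150) = -90458/13277*(-1/21349) + 2177/10 = 90458/283450673 + 2177/10 = 617073019701/2834506730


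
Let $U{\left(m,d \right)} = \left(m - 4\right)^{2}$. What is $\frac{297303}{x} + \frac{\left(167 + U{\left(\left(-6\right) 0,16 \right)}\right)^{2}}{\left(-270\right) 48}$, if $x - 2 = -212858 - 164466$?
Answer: $- \frac{305355247}{90557280} \approx -3.372$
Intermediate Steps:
$U{\left(m,d \right)} = \left(-4 + m\right)^{2}$
$x = -377322$ ($x = 2 - 377324 = -377322$)
$\frac{297303}{x} + \frac{\left(167 + U{\left(\left(-6\right) 0,16 \right)}\right)^{2}}{\left(-270\right) 48} = \frac{297303}{-377322} + \frac{\left(167 + \left(-4 - 0\right)^{2}\right)^{2}}{\left(-270\right) 48} = 297303 \left(- \frac{1}{377322}\right) + \frac{\left(167 + \left(-4 + 0\right)^{2}\right)^{2}}{-12960} = - \frac{99101}{125774} + \left(167 + \left(-4\right)^{2}\right)^{2} \left(- \frac{1}{12960}\right) = - \frac{99101}{125774} + \left(167 + 16\right)^{2} \left(- \frac{1}{12960}\right) = - \frac{99101}{125774} + 183^{2} \left(- \frac{1}{12960}\right) = - \frac{99101}{125774} + 33489 \left(- \frac{1}{12960}\right) = - \frac{99101}{125774} - \frac{3721}{1440} = - \frac{305355247}{90557280}$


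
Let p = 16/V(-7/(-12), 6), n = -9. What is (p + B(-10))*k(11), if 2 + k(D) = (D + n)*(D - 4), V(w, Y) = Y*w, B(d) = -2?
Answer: 216/7 ≈ 30.857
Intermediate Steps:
k(D) = -2 + (-9 + D)*(-4 + D) (k(D) = -2 + (D - 9)*(D - 4) = -2 + (-9 + D)*(-4 + D))
p = 32/7 (p = 16/((6*(-7/(-12)))) = 16/((6*(-7*(-1/12)))) = 16/((6*(7/12))) = 16/(7/2) = 16*(2/7) = 32/7 ≈ 4.5714)
(p + B(-10))*k(11) = (32/7 - 2)*(34 + 11² - 13*11) = 18*(34 + 121 - 143)/7 = (18/7)*12 = 216/7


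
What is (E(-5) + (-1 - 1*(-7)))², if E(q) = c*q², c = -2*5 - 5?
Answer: 136161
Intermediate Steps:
c = -15 (c = -10 - 5 = -15)
E(q) = -15*q²
(E(-5) + (-1 - 1*(-7)))² = (-15*(-5)² + (-1 - 1*(-7)))² = (-15*25 + (-1 + 7))² = (-375 + 6)² = (-369)² = 136161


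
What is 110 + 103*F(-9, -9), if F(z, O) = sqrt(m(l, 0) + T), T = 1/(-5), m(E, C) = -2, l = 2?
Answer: 110 + 103*I*sqrt(55)/5 ≈ 110.0 + 152.77*I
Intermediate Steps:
T = -1/5 ≈ -0.20000
F(z, O) = I*sqrt(55)/5 (F(z, O) = sqrt(-2 - 1/5) = sqrt(-11/5) = I*sqrt(55)/5)
110 + 103*F(-9, -9) = 110 + 103*(I*sqrt(55)/5) = 110 + 103*I*sqrt(55)/5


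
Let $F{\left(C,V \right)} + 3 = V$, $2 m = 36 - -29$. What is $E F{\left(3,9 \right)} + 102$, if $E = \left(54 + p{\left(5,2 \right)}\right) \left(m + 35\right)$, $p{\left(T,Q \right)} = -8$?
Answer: $18732$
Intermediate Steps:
$m = \frac{65}{2}$ ($m = \frac{36 - -29}{2} = \frac{36 + 29}{2} = \frac{1}{2} \cdot 65 = \frac{65}{2} \approx 32.5$)
$F{\left(C,V \right)} = -3 + V$
$E = 3105$ ($E = \left(54 - 8\right) \left(\frac{65}{2} + 35\right) = 46 \cdot \frac{135}{2} = 3105$)
$E F{\left(3,9 \right)} + 102 = 3105 \left(-3 + 9\right) + 102 = 3105 \cdot 6 + 102 = 18630 + 102 = 18732$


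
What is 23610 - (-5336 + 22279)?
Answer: 6667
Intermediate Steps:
23610 - (-5336 + 22279) = 23610 - 1*16943 = 23610 - 16943 = 6667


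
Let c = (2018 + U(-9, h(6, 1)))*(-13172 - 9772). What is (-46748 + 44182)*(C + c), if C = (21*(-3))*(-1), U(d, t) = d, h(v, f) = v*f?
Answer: 118278315078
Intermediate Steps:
h(v, f) = f*v
C = 63 (C = -63*(-1) = 63)
c = -46094496 (c = (2018 - 9)*(-13172 - 9772) = 2009*(-22944) = -46094496)
(-46748 + 44182)*(C + c) = (-46748 + 44182)*(63 - 46094496) = -2566*(-46094433) = 118278315078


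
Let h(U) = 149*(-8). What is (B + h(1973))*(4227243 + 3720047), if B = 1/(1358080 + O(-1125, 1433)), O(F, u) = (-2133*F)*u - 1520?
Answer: -6517577088390472702/688003837 ≈ -9.4732e+9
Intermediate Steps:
h(U) = -1192
O(F, u) = -1520 - 2133*F*u (O(F, u) = -2133*F*u - 1520 = -1520 - 2133*F*u)
B = 1/3440019185 (B = 1/(1358080 + (-1520 - 2133*(-1125)*1433)) = 1/(1358080 + (-1520 + 3438662625)) = 1/(1358080 + 3438661105) = 1/3440019185 ≈ 2.9070e-10)
(B + h(1973))*(4227243 + 3720047) = (1/3440019185 - 1192)*(4227243 + 3720047) = -4100502868519/3440019185*7947290 = -6517577088390472702/688003837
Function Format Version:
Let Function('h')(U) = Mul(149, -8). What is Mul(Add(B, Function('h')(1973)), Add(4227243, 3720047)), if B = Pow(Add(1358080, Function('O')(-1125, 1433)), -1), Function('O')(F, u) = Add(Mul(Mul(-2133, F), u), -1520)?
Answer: Rational(-6517577088390472702, 688003837) ≈ -9.4732e+9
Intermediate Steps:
Function('h')(U) = -1192
Function('O')(F, u) = Add(-1520, Mul(-2133, F, u)) (Function('O')(F, u) = Add(Mul(-2133, F, u), -1520) = Add(-1520, Mul(-2133, F, u)))
B = Rational(1, 3440019185) (B = Pow(Add(1358080, Add(-1520, Mul(-2133, -1125, 1433))), -1) = Pow(Add(1358080, Add(-1520, 3438662625)), -1) = Pow(Add(1358080, 3438661105), -1) = Pow(3440019185, -1) = Rational(1, 3440019185) ≈ 2.9070e-10)
Mul(Add(B, Function('h')(1973)), Add(4227243, 3720047)) = Mul(Add(Rational(1, 3440019185), -1192), Add(4227243, 3720047)) = Mul(Rational(-4100502868519, 3440019185), 7947290) = Rational(-6517577088390472702, 688003837)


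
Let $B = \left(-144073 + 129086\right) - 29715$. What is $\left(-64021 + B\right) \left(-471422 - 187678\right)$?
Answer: $71659329300$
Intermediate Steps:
$B = -44702$ ($B = -14987 - 29715 = -44702$)
$\left(-64021 + B\right) \left(-471422 - 187678\right) = \left(-64021 - 44702\right) \left(-471422 - 187678\right) = \left(-108723\right) \left(-659100\right) = 71659329300$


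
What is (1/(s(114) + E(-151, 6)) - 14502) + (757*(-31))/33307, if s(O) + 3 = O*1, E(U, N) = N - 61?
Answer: -27050295229/1865192 ≈ -14503.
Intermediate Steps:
E(U, N) = -61 + N
s(O) = -3 + O (s(O) = -3 + O*1 = -3 + O)
(1/(s(114) + E(-151, 6)) - 14502) + (757*(-31))/33307 = (1/((-3 + 114) + (-61 + 6)) - 14502) + (757*(-31))/33307 = (1/(111 - 55) - 14502) - 23467*1/33307 = (1/56 - 14502) - 23467/33307 = -812111/56 - 23467/33307 = -27050295229/1865192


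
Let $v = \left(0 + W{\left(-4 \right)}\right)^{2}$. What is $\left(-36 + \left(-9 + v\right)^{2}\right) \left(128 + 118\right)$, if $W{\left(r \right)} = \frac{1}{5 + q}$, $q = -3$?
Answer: $\frac{79827}{8} \approx 9978.4$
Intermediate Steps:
$W{\left(r \right)} = \frac{1}{2}$ ($W{\left(r \right)} = \frac{1}{5 - 3} = \frac{1}{2}$)
$v = \frac{1}{4}$ ($v = \left(0 + \frac{1}{2}\right)^{2} = \left(\frac{1}{2}\right)^{2} = \frac{1}{4} \approx 0.25$)
$\left(-36 + \left(-9 + v\right)^{2}\right) \left(128 + 118\right) = \left(-36 + \left(-9 + \frac{1}{4}\right)^{2}\right) \left(128 + 118\right) = \left(-36 + \left(- \frac{35}{4}\right)^{2}\right) 246 = \left(-36 + \frac{1225}{16}\right) 246 = \frac{649}{16} \cdot 246 = \frac{79827}{8}$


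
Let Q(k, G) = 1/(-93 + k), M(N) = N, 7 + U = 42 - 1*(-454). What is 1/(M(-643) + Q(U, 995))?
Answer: -396/254627 ≈ -0.0015552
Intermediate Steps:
U = 489 (U = -7 + (42 - 1*(-454)) = -7 + (42 + 454) = -7 + 496 = 489)
1/(M(-643) + Q(U, 995)) = 1/(-643 + 1/(-93 + 489)) = 1/(-643 + 1/396) = 1/(-254627/396) = -396/254627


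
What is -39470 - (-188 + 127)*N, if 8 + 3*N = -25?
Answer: -40141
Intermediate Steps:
N = -11 (N = -8/3 + (⅓)*(-25) = -8/3 - 25/3 = -11)
-39470 - (-188 + 127)*N = -39470 - (-188 + 127)*(-11) = -39470 - (-61)*(-11) = -39470 - 1*671 = -39470 - 671 = -40141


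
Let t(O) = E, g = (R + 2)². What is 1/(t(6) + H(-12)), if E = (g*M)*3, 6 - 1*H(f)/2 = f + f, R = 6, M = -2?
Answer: -1/324 ≈ -0.0030864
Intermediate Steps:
g = 64 (g = (6 + 2)² = 8² = 64)
H(f) = 12 - 4*f (H(f) = 12 - 2*(f + f) = 12 - 4*f)
E = -384 (E = (64*(-2))*3 = -128*3 = -384)
t(O) = -384
1/(t(6) + H(-12)) = 1/(-384 + (12 - 4*(-12))) = 1/(-384 + (12 + 48)) = 1/(-384 + 60) = 1/(-324) = -1/324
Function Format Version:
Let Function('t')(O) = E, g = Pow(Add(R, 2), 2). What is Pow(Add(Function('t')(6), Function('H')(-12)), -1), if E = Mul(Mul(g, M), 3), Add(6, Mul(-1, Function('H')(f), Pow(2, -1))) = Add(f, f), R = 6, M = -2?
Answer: Rational(-1, 324) ≈ -0.0030864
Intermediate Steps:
g = 64 (g = Pow(Add(6, 2), 2) = Pow(8, 2) = 64)
Function('H')(f) = Add(12, Mul(-4, f)) (Function('H')(f) = Add(12, Mul(-2, Add(f, f))) = Add(12, Mul(-2, Mul(2, f))) = Add(12, Mul(-4, f)))
E = -384 (E = Mul(Mul(64, -2), 3) = Mul(-128, 3) = -384)
Function('t')(O) = -384
Pow(Add(Function('t')(6), Function('H')(-12)), -1) = Pow(Add(-384, Add(12, Mul(-4, -12))), -1) = Pow(Add(-384, Add(12, 48)), -1) = Pow(Add(-384, 60), -1) = Pow(-324, -1) = Rational(-1, 324)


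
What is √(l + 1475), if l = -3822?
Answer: I*√2347 ≈ 48.446*I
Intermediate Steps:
√(l + 1475) = √(-3822 + 1475) = √(-2347) = I*√2347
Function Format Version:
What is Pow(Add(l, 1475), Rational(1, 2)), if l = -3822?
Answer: Mul(I, Pow(2347, Rational(1, 2))) ≈ Mul(48.446, I)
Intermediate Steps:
Pow(Add(l, 1475), Rational(1, 2)) = Pow(Add(-3822, 1475), Rational(1, 2)) = Pow(-2347, Rational(1, 2)) = Mul(I, Pow(2347, Rational(1, 2)))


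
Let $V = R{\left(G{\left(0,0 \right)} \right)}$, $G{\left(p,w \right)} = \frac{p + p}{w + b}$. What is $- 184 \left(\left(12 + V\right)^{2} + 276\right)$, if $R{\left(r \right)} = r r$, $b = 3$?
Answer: $-77280$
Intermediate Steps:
$G{\left(p,w \right)} = \frac{2 p}{3 + w}$ ($G{\left(p,w \right)} = \frac{p + p}{w + 3} = \frac{2 p}{3 + w}$)
$R{\left(r \right)} = r^{2}$
$V = 0$ ($V = \left(2 \cdot 0 \frac{1}{3 + 0}\right)^{2} = \left(2 \cdot 0 \cdot \frac{1}{3}\right)^{2} = 0^{2} = 0$)
$- 184 \left(\left(12 + V\right)^{2} + 276\right) = - 184 \left(\left(12 + 0\right)^{2} + 276\right) = - 184 \left(12^{2} + 276\right) = - 184 \left(144 + 276\right) = \left(-184\right) 420 = -77280$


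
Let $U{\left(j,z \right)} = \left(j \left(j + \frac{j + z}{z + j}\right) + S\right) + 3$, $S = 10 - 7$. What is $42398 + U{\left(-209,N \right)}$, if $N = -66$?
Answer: $85876$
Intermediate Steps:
$S = 3$
$U{\left(j,z \right)} = 6 + j \left(1 + j\right)$ ($U{\left(j,z \right)} = \left(j \left(j + \frac{j + z}{z + j}\right) + 3\right) + 3 = \left(j \left(j + \frac{j + z}{j + z}\right) + 3\right) + 3 = \left(j \left(j + 1\right) + 3\right) + 3 = \left(j \left(1 + j\right) + 3\right) + 3 = \left(3 + j \left(1 + j\right)\right) + 3 = 6 + j \left(1 + j\right)$)
$42398 + U{\left(-209,N \right)} = 42398 + \left(6 - 209 + \left(-209\right)^{2}\right) = 42398 + \left(6 - 209 + 43681\right) = 42398 + 43478 = 85876$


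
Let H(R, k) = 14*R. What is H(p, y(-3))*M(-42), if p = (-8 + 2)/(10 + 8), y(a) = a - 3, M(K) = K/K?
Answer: -14/3 ≈ -4.6667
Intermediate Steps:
M(K) = 1
y(a) = -3 + a
p = -1/3 (p = -6/18 = -6*1/18 = -1/3 ≈ -0.33333)
H(p, y(-3))*M(-42) = (14*(-1/3))*1 = -14/3*1 = -14/3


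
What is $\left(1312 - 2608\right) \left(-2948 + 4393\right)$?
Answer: $-1872720$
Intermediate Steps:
$\left(1312 - 2608\right) \left(-2948 + 4393\right) = \left(-1296\right) 1445 = -1872720$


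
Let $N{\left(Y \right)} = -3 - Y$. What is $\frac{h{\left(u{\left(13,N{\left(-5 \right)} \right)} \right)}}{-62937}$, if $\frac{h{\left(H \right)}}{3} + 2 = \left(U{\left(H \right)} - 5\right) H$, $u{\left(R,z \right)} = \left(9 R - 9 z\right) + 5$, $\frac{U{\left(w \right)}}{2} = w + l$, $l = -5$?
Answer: $- \frac{2230}{2331} \approx -0.95667$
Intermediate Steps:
$U{\left(w \right)} = -10 + 2 w$ ($U{\left(w \right)} = 2 \left(w - 5\right) = 2 \left(-5 + w\right) = -10 + 2 w$)
$u{\left(R,z \right)} = 5 - 9 z + 9 R$ ($u{\left(R,z \right)} = \left(- 9 z + 9 R\right) + 5 = 5 - 9 z + 9 R$)
$h{\left(H \right)} = -6 + 3 H \left(-15 + 2 H\right)$ ($h{\left(H \right)} = -6 + 3 \left(\left(-10 + 2 H\right) - 5\right) H = -6 + 3 \left(-15 + 2 H\right) H = -6 + 3 H \left(-15 + 2 H\right)$)
$\frac{h{\left(u{\left(13,N{\left(-5 \right)} \right)} \right)}}{-62937} = \frac{-6 - 45 \left(5 - 9 \left(-3 - -5\right) + 9 \cdot 13\right) + 6 \left(5 - 9 \left(-3 - -5\right) + 9 \cdot 13\right)^{2}}{-62937} = \left(-6 - 45 \left(5 - 9 \left(-3 + 5\right) + 117\right) + 6 \left(5 - 9 \left(-3 + 5\right) + 117\right)^{2}\right) \left(- \frac{1}{62937}\right) = \left(-6 - 45 \left(5 - 18 + 117\right) + 6 \left(5 - 18 + 117\right)^{2}\right) \left(- \frac{1}{62937}\right) = \left(-6 - 4680 + 6 \cdot 104^{2}\right) \left(- \frac{1}{62937}\right) = \left(-6 - 4680 + 6 \cdot 10816\right) \left(- \frac{1}{62937}\right) = \left(-6 - 4680 + 64896\right) \left(- \frac{1}{62937}\right) = 60210 \left(- \frac{1}{62937}\right) = - \frac{2230}{2331}$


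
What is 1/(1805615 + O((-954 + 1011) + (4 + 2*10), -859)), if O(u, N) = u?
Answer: 1/1805696 ≈ 5.5380e-7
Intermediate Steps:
1/(1805615 + O((-954 + 1011) + (4 + 2*10), -859)) = 1/(1805615 + ((-954 + 1011) + (4 + 2*10))) = 1/(1805615 + (57 + (4 + 20))) = 1/(1805615 + (57 + 24)) = 1/(1805615 + 81) = 1/1805696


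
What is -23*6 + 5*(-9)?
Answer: -183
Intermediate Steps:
-23*6 + 5*(-9) = -138 - 45 = -183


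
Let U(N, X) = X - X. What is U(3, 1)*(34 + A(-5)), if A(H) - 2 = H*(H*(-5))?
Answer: 0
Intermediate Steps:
U(N, X) = 0
A(H) = 2 - 5*H² (A(H) = 2 + H*(H*(-5)) = 2 + H*(-5*H) = 2 - 5*H²)
U(3, 1)*(34 + A(-5)) = 0*(34 + (2 - 5*(-5)²)) = 0*(34 + (2 - 5*25)) = 0*(34 + (2 - 125)) = 0*(34 - 123) = 0*(-89) = 0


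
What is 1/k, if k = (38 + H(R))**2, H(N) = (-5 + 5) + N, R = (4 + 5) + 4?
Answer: 1/2601 ≈ 0.00038447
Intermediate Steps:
R = 13 (R = 9 + 4 = 13)
H(N) = N (H(N) = 0 + N = N)
k = 2601 (k = (38 + 13)**2 = 51**2 = 2601)
1/k = 1/2601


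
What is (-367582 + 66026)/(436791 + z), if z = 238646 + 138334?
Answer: -301556/813771 ≈ -0.37057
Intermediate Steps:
z = 376980
(-367582 + 66026)/(436791 + z) = (-367582 + 66026)/(436791 + 376980) = -301556/813771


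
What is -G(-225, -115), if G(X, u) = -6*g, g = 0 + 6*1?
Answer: 36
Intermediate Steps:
g = 6 (g = 0 + 6 = 6)
G(X, u) = -36 (G(X, u) = -6*6 = -36)
-G(-225, -115) = -1*(-36) = 36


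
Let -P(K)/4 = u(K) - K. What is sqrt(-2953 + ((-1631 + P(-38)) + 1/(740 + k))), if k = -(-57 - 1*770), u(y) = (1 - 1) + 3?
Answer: I*sqrt(11658660205)/1567 ≈ 68.906*I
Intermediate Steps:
u(y) = 3 (u(y) = 0 + 3 = 3)
P(K) = -12 + 4*K (P(K) = -4*(3 - K) = -12 + 4*K)
k = 827 (k = -(-57 - 770) = -1*(-827) = 827)
sqrt(-2953 + ((-1631 + P(-38)) + 1/(740 + k))) = sqrt(-2953 + ((-1631 + (-12 + 4*(-38))) + 1/(740 + 827))) = sqrt(-2953 + ((-1631 + (-12 - 152)) + 1/1567)) = sqrt(-2953 + ((-1631 - 164) + 1/1567)) = sqrt(-2953 + (-1795 + 1/1567)) = sqrt(-2953 - 2812764/1567) = sqrt(-7440115/1567) = I*sqrt(11658660205)/1567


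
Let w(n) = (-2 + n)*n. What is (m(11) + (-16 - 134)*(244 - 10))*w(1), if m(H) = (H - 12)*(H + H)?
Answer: 35122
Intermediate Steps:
w(n) = n*(-2 + n)
m(H) = 2*H*(-12 + H) (m(H) = (-12 + H)*(2*H) = 2*H*(-12 + H))
(m(11) + (-16 - 134)*(244 - 10))*w(1) = (2*11*(-12 + 11) + (-16 - 134)*(244 - 10))*(1*(-2 + 1)) = (2*11*(-1) - 150*234)*(1*(-1)) = (-22 - 35100)*(-1) = -35122*(-1) = 35122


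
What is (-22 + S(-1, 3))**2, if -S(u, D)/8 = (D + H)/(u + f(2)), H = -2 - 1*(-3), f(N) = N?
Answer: 2916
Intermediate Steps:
H = 1 (H = -2 + 3 = 1)
S(u, D) = -8*(1 + D)/(2 + u) (S(u, D) = -8*(D + 1)/(u + 2) = -8*(1 + D)/(2 + u))
(-22 + S(-1, 3))**2 = (-22 + 8*(-1 - 1*3)/(2 - 1))**2 = (-22 + 8*(-1 - 3)/1)**2 = (-22 + 8*1*(-4))**2 = (-22 - 32)**2 = (-54)**2 = 2916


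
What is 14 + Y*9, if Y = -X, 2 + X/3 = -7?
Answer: 257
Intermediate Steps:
X = -27 (X = -6 + 3*(-7) = -6 - 21 = -27)
Y = 27 (Y = -1*(-27) = 27)
14 + Y*9 = 14 + 27*9 = 14 + 243 = 257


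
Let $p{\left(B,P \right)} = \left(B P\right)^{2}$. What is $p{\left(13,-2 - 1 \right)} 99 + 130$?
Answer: $150709$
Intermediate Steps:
$p{\left(B,P \right)} = B^{2} P^{2}$
$p{\left(13,-2 - 1 \right)} 99 + 130 = 13^{2} \left(-2 - 1\right)^{2} \cdot 99 + 130 = 169 \left(-2 - 1\right)^{2} \cdot 99 + 130 = 169 \left(-3\right)^{2} \cdot 99 + 130 = 169 \cdot 9 \cdot 99 + 130 = 1521 \cdot 99 + 130 = 150579 + 130 = 150709$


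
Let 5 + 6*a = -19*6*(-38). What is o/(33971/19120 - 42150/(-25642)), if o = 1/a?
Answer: 1470825120/3628173018457 ≈ 0.00040539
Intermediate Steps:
a = 4327/6 (a = -⅚ + (-19*6*(-38))/6 = -⅚ + (-114*(-38))/6 = -⅚ + (⅙)*4332 = -⅚ + 722 = 4327/6 ≈ 721.17)
o = 6/4327 (o = 1/(4327/6) = 6/4327 ≈ 0.0013866)
o/(33971/19120 - 42150/(-25642)) = 6/(4327*(33971/19120 - 42150/(-25642))) = 6/(4327*(33971*(1/19120) - 42150*(-1/25642))) = 6/(4327*(33971/19120 + 21075/12821)) = 6/(4327*(838496191/245137520)) = (6/4327)*(245137520/838496191) = 1470825120/3628173018457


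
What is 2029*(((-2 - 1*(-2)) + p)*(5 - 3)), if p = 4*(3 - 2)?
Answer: 16232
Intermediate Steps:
p = 4 (p = 4*1 = 4)
2029*(((-2 - 1*(-2)) + p)*(5 - 3)) = 2029*(((-2 - 1*(-2)) + 4)*(5 - 3)) = 2029*(((-2 + 2) + 4)*2) = 2029*((0 + 4)*2) = 2029*(4*2) = 2029*8 = 16232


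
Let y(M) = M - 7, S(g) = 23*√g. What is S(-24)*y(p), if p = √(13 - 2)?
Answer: 46*I*√6*(-7 + √11) ≈ -415.03*I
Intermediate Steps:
p = √11 ≈ 3.3166
y(M) = -7 + M
S(-24)*y(p) = (23*√(-24))*(-7 + √11) = (23*(2*I*√6))*(-7 + √11) = (46*I*√6)*(-7 + √11) = 46*I*√6*(-7 + √11)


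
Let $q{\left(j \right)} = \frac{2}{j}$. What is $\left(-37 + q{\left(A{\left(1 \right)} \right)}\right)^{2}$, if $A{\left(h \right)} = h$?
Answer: $1225$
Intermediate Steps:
$\left(-37 + q{\left(A{\left(1 \right)} \right)}\right)^{2} = \left(-37 + \frac{2}{1}\right)^{2} = \left(-37 + 2 \cdot 1\right)^{2} = \left(-37 + 2\right)^{2} = \left(-35\right)^{2} = 1225$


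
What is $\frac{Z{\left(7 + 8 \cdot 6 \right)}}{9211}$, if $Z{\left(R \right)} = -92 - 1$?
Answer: $- \frac{93}{9211} \approx -0.010097$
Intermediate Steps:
$Z{\left(R \right)} = -93$
$\frac{Z{\left(7 + 8 \cdot 6 \right)}}{9211} = - \frac{93}{9211}$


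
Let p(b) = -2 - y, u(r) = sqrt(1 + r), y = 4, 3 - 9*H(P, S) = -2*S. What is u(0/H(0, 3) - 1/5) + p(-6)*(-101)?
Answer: 606 + 2*sqrt(5)/5 ≈ 606.89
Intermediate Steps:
H(P, S) = 1/3 + 2*S/9 (H(P, S) = 1/3 - (-2)*S/9 = 1/3 + 2*S/9)
p(b) = -6 (p(b) = -2 - 1*4 = -2 - 4 = -6)
u(0/H(0, 3) - 1/5) + p(-6)*(-101) = sqrt(1 + (0/(1/3 + (2/9)*3) - 1/5)) - 6*(-101) = sqrt(1 + (0/(1/3 + 2/3) - 1*1/5)) + 606 = sqrt(1 + (0/1 - 1/5)) + 606 = sqrt(1 + (0*1 - 1/5)) + 606 = sqrt(1 + (0 - 1/5)) + 606 = sqrt(1 - 1/5) + 606 = sqrt(4/5) + 606 = 2*sqrt(5)/5 + 606 = 606 + 2*sqrt(5)/5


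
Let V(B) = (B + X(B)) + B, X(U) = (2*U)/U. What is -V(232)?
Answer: -466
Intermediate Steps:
X(U) = 2
V(B) = 2 + 2*B (V(B) = (B + 2) + B = (2 + B) + B = 2 + 2*B)
-V(232) = -(2 + 2*232) = -(2 + 464) = -1*466 = -466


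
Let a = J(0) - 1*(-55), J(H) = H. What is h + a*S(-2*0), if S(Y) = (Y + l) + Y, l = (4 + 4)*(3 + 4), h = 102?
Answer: 3182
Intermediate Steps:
l = 56 (l = 8*7 = 56)
a = 55 (a = 0 - 1*(-55) = 0 + 55 = 55)
S(Y) = 56 + 2*Y (S(Y) = (Y + 56) + Y = (56 + Y) + Y = 56 + 2*Y)
h + a*S(-2*0) = 102 + 55*(56 + 2*(-2*0)) = 102 + 55*(56 + 2*0) = 102 + 55*(56 + 0) = 102 + 55*56 = 102 + 3080 = 3182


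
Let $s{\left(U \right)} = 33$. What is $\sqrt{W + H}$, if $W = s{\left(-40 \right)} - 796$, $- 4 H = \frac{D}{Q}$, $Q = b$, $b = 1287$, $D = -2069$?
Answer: $\frac{i \sqrt{561397265}}{858} \approx 27.615 i$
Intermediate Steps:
$Q = 1287$
$H = \frac{2069}{5148}$ ($H = - \frac{\left(-2069\right) \frac{1}{1287}}{4} = \left(- \frac{1}{4}\right) \left(- \frac{2069}{1287}\right) = \frac{2069}{5148} \approx 0.4019$)
$W = -763$ ($W = 33 - 796 = -763$)
$\sqrt{W + H} = \sqrt{-763 + \frac{2069}{5148}} = \sqrt{- \frac{3925855}{5148}} = \frac{i \sqrt{561397265}}{858}$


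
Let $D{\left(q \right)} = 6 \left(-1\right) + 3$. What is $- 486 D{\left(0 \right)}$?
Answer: $1458$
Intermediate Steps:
$D{\left(q \right)} = -3$ ($D{\left(q \right)} = -6 + 3 = -3$)
$- 486 D{\left(0 \right)} = \left(-486\right) \left(-3\right) = 1458$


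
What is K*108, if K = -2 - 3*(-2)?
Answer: 432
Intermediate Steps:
K = 4 (K = -2 + 6 = 4)
K*108 = 4*108 = 432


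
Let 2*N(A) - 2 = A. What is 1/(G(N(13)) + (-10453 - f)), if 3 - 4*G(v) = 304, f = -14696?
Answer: 4/16671 ≈ 0.00023994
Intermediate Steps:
N(A) = 1 + A/2
G(v) = -301/4 (G(v) = ¾ - ¼*304 = ¾ - 76 = -301/4)
1/(G(N(13)) + (-10453 - f)) = 1/(-301/4 + (-10453 - 1*(-14696))) = 1/(-301/4 + (-10453 + 14696)) = 1/(-301/4 + 4243) = 1/(16671/4) = 4/16671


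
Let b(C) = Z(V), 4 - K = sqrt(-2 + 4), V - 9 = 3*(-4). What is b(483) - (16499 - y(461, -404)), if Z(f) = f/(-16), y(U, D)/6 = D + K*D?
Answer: -457901/16 + 2424*sqrt(2) ≈ -25191.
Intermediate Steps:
V = -3 (V = 9 + 3*(-4) = 9 - 12 = -3)
K = 4 - sqrt(2) (K = 4 - sqrt(-2 + 4) = 4 - sqrt(2) ≈ 2.5858)
y(U, D) = 6*D + 6*D*(4 - sqrt(2)) (y(U, D) = 6*(D + (4 - sqrt(2))*D) = 6*(D + D*(4 - sqrt(2))) = 6*D + 6*D*(4 - sqrt(2)))
Z(f) = -f/16 (Z(f) = f*(-1/16) = -f/16)
b(C) = 3/16 (b(C) = -1/16*(-3) = 3/16)
b(483) - (16499 - y(461, -404)) = 3/16 - (16499 - 6*(-404)*(5 - sqrt(2))) = 3/16 - (16499 - (-12120 + 2424*sqrt(2))) = 3/16 - (16499 + (12120 - 2424*sqrt(2))) = 3/16 - (28619 - 2424*sqrt(2)) = 3/16 + (-28619 + 2424*sqrt(2)) = -457901/16 + 2424*sqrt(2)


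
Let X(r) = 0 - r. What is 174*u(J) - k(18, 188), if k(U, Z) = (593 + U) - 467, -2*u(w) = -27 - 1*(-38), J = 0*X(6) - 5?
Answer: -1101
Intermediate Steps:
X(r) = -r
J = -5 (J = 0*(-1*6) - 5 = 0*(-6) - 5 = 0 - 5 = -5)
u(w) = -11/2 (u(w) = -(-27 - 1*(-38))/2 = -(-27 + 38)/2 = -½*11 = -11/2)
k(U, Z) = 126 + U
174*u(J) - k(18, 188) = 174*(-11/2) - (126 + 18) = -957 - 1*144 = -957 - 144 = -1101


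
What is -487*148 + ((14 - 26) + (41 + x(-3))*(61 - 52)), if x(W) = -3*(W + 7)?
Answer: -71827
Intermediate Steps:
x(W) = -21 - 3*W (x(W) = -3*(7 + W) = -21 - 3*W)
-487*148 + ((14 - 26) + (41 + x(-3))*(61 - 52)) = -487*148 + ((14 - 26) + (41 + (-21 - 3*(-3)))*(61 - 52)) = -72076 + (-12 + (41 + (-21 + 9))*9) = -72076 + (-12 + (41 - 12)*9) = -72076 + (-12 + 29*9) = -72076 + (-12 + 261) = -72076 + 249 = -71827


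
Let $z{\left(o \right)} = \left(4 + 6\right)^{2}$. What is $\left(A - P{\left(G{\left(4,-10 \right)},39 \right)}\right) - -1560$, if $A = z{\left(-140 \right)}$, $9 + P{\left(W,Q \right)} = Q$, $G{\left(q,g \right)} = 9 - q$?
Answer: $1630$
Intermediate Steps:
$P{\left(W,Q \right)} = -9 + Q$
$z{\left(o \right)} = 100$ ($z{\left(o \right)} = 10^{2} = 100$)
$A = 100$
$\left(A - P{\left(G{\left(4,-10 \right)},39 \right)}\right) - -1560 = \left(100 - \left(-9 + 39\right)\right) - -1560 = \left(100 - 30\right) + 1560 = 70 + 1560 = 1630$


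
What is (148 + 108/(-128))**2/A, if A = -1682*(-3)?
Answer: 22174681/5167104 ≈ 4.2915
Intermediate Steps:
A = 5046
(148 + 108/(-128))**2/A = (148 + 108/(-128))**2/5046 = (148 + 108*(-1/128))**2*(1/5046) = (148 - 27/32)**2*(1/5046) = (4709/32)**2*(1/5046) = (22174681/1024)*(1/5046) = 22174681/5167104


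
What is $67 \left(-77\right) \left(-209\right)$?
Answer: $1078231$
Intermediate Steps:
$67 \left(-77\right) \left(-209\right) = \left(-5159\right) \left(-209\right) = 1078231$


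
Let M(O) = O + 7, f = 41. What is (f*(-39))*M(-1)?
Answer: -9594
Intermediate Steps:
M(O) = 7 + O
(f*(-39))*M(-1) = (41*(-39))*(7 - 1) = -1599*6 = -9594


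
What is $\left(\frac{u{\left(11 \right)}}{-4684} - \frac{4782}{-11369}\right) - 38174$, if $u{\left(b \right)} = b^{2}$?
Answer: $- \frac{2032835941665}{53252396} \approx -38174.0$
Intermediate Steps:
$\left(\frac{u{\left(11 \right)}}{-4684} - \frac{4782}{-11369}\right) - 38174 = \left(\frac{11^{2}}{-4684} - \frac{4782}{-11369}\right) - 38174 = \left(121 \left(- \frac{1}{4684}\right) - - \frac{4782}{11369}\right) - 38174 = \left(- \frac{121}{4684} + \frac{4782}{11369}\right) - 38174 = \frac{21023239}{53252396} - 38174 = - \frac{2032835941665}{53252396}$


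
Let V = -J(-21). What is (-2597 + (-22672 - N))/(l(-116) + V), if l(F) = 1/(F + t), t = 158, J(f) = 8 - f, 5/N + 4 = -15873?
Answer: 16850228136/19322309 ≈ 872.06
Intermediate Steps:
N = -5/15877 (N = 5/(-4 - 15873) = 5/(-15877) = 5*(-1/15877) = -5/15877 ≈ -0.00031492)
V = -29 (V = -(8 - 1*(-21)) = -(8 + 21) = -1*29 = -29)
l(F) = 1/(158 + F) (l(F) = 1/(F + 158) = 1/(158 + F))
(-2597 + (-22672 - N))/(l(-116) + V) = (-2597 + (-22672 - 1*(-5/15877)))/(1/(158 - 116) - 29) = (-2597 + (-22672 + 5/15877))/(1/42 - 29) = (-2597 - 359963339/15877)/(1/42 - 29) = -401195908/(15877*(-1217/42)) = -401195908/15877*(-42/1217) = 16850228136/19322309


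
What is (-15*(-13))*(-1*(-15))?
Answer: 2925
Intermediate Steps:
(-15*(-13))*(-1*(-15)) = 195*15 = 2925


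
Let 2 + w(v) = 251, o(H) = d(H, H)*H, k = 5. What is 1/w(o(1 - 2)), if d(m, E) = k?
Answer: 1/249 ≈ 0.0040161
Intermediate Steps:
d(m, E) = 5
o(H) = 5*H
w(v) = 249 (w(v) = -2 + 251 = 249)
1/w(o(1 - 2)) = 1/249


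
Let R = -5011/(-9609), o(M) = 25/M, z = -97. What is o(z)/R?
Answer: -240225/486067 ≈ -0.49422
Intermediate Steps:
R = 5011/9609 (R = -5011*(-1/9609) = 5011/9609 ≈ 0.52149)
o(z)/R = (25/(-97))/(5011/9609) = (25*(-1/97))*(9609/5011) = -25/97*9609/5011 = -240225/486067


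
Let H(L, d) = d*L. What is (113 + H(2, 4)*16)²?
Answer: 58081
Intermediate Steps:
H(L, d) = L*d
(113 + H(2, 4)*16)² = (113 + (2*4)*16)² = (113 + 8*16)² = (113 + 128)² = 241² = 58081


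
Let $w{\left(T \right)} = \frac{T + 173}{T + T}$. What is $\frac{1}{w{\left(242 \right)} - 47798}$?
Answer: $- \frac{484}{23133817} \approx -2.0922 \cdot 10^{-5}$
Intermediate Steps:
$w{\left(T \right)} = \frac{173 + T}{2 T}$
$\frac{1}{w{\left(242 \right)} - 47798} = \frac{1}{\frac{173 + 242}{2 \cdot 242} - 47798} = \frac{1}{\frac{1}{2} \cdot \frac{1}{242} \cdot 415 - 47798} = \frac{1}{\frac{415}{484} - 47798} = \frac{1}{- \frac{23133817}{484}} = - \frac{484}{23133817}$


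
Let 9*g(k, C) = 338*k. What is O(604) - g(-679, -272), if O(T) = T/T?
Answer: 229511/9 ≈ 25501.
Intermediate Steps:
g(k, C) = 338*k/9 (g(k, C) = (338*k)/9 = 338*k/9)
O(T) = 1
O(604) - g(-679, -272) = 1 - 338*(-679)/9 = 1 - 1*(-229502/9) = 1 + 229502/9 = 229511/9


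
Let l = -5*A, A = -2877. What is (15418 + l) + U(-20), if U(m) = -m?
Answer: 29823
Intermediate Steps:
l = 14385 (l = -5*(-2877) = 14385)
(15418 + l) + U(-20) = (15418 + 14385) - 1*(-20) = 29803 + 20 = 29823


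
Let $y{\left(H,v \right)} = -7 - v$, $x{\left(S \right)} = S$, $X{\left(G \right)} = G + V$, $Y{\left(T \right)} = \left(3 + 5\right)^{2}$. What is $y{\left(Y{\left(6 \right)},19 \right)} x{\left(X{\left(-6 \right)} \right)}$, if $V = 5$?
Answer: $26$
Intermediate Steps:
$Y{\left(T \right)} = 64$ ($Y{\left(T \right)} = 8^{2} = 64$)
$X{\left(G \right)} = 5 + G$ ($X{\left(G \right)} = G + 5 = 5 + G$)
$y{\left(Y{\left(6 \right)},19 \right)} x{\left(X{\left(-6 \right)} \right)} = \left(-7 - 19\right) \left(5 - 6\right) = \left(-7 - 19\right) \left(-1\right) = \left(-26\right) \left(-1\right) = 26$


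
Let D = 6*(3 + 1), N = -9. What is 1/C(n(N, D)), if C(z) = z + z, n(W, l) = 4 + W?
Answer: -⅒ ≈ -0.10000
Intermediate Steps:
D = 24 (D = 6*4 = 24)
C(z) = 2*z
1/C(n(N, D)) = 1/(2*(4 - 9)) = 1/(2*(-5)) = 1/(-10) = -⅒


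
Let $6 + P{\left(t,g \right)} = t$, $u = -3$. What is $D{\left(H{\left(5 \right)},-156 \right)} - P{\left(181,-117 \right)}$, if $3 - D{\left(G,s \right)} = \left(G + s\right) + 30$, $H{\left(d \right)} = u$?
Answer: $-43$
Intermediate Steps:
$H{\left(d \right)} = -3$
$D{\left(G,s \right)} = -27 - G - s$ ($D{\left(G,s \right)} = 3 - \left(\left(G + s\right) + 30\right) = 3 - \left(30 + G + s\right) = -27 - G - s$)
$P{\left(t,g \right)} = -6 + t$
$D{\left(H{\left(5 \right)},-156 \right)} - P{\left(181,-117 \right)} = \left(-27 - -3 - -156\right) - \left(-6 + 181\right) = \left(-27 + 3 + 156\right) - 175 = 132 - 175 = -43$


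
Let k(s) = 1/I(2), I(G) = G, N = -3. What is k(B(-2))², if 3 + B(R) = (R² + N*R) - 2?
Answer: ¼ ≈ 0.25000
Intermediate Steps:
B(R) = -5 + R² - 3*R (B(R) = -3 + ((R² - 3*R) - 2) = -3 + (-2 + R² - 3*R) = -5 + R² - 3*R)
k(s) = ½ (k(s) = 1/2 = ½)
k(B(-2))² = (½)² = ¼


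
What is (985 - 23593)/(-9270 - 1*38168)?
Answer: 11304/23719 ≈ 0.47658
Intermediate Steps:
(985 - 23593)/(-9270 - 1*38168) = -22608/(-9270 - 38168) = -22608/(-47438) = -22608*(-1/47438) = 11304/23719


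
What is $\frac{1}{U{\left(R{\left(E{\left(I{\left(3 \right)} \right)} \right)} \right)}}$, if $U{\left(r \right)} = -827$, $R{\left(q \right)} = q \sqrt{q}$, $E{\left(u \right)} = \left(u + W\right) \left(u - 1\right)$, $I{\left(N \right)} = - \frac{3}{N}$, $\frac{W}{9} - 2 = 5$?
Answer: $- \frac{1}{827} \approx -0.0012092$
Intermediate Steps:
$W = 63$ ($W = 18 + 9 \cdot 5 = 18 + 45 = 63$)
$E{\left(u \right)} = \left(-1 + u\right) \left(63 + u\right)$ ($E{\left(u \right)} = \left(u + 63\right) \left(u - 1\right) = \left(63 + u\right) \left(-1 + u\right) = \left(-1 + u\right) \left(63 + u\right)$)
$R{\left(q \right)} = q^{\frac{3}{2}}$
$\frac{1}{U{\left(R{\left(E{\left(I{\left(3 \right)} \right)} \right)} \right)}} = \frac{1}{-827} = - \frac{1}{827}$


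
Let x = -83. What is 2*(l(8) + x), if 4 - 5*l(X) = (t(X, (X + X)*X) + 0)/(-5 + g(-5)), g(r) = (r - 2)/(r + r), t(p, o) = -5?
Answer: -35446/215 ≈ -164.87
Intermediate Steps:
g(r) = (-2 + r)/(2*r) (g(r) = (-2 + r)/((2*r)) = (-2 + r)*(1/(2*r)) = (-2 + r)/(2*r))
l(X) = 122/215 (l(X) = ⅘ - (-5 + 0)/(5*(-5 + (½)*(-2 - 5)/(-5))) = ⅘ - (-1)/(-5 + (½)*(-⅕)*(-7)) = ⅘ - (-1)/(-5 + 7/10) = ⅘ - (-1)/(-43/10) = ⅘ - (-1)*(-10)/43 = ⅘ - ⅕*50/43 = ⅘ - 10/43 = 122/215)
2*(l(8) + x) = 2*(122/215 - 83) = 2*(-17723/215) = -35446/215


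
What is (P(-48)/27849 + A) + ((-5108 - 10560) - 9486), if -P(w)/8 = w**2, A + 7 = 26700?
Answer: 14280393/9283 ≈ 1538.3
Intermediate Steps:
A = 26693 (A = -7 + 26700 = 26693)
P(w) = -8*w**2
(P(-48)/27849 + A) + ((-5108 - 10560) - 9486) = (-8*(-48)**2/27849 + 26693) + ((-5108 - 10560) - 9486) = (-8*2304*(1/27849) + 26693) + (-15668 - 9486) = (-18432*1/27849 + 26693) - 25154 = (-6144/9283 + 26693) - 25154 = 247784975/9283 - 25154 = 14280393/9283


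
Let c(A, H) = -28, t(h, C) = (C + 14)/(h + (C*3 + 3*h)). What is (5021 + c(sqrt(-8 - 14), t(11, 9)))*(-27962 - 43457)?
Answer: -356595067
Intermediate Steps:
t(h, C) = (14 + C)/(3*C + 4*h) (t(h, C) = (14 + C)/(h + (3*C + 3*h)) = (14 + C)/(3*C + 4*h))
(5021 + c(sqrt(-8 - 14), t(11, 9)))*(-27962 - 43457) = (5021 - 28)*(-27962 - 43457) = 4993*(-71419) = -356595067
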